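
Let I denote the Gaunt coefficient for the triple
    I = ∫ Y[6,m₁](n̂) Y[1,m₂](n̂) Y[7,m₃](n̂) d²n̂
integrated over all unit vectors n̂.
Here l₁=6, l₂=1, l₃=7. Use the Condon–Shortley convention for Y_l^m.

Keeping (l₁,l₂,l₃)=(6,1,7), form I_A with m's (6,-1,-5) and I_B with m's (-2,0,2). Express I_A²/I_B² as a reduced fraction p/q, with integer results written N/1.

1/45

Shared (l₁,l₂,l₃)=(6,1,7): N and (l;000)² cancel in I_A²/I_B².
A: Δ = 0!·12!·2!/15! = 1/1365; Racah Σ t=0..0: t=0:+1/958003200 = 1/958003200; ⇒ 3j(6 1 7; 6 -1 -5)² = 1/1365, sgn +1
B: Δ = 0!·12!·2!/15! = 1/1365; Racah Σ t=0..0: t=0:+1/967680 = 1/967680; ⇒ 3j(6 1 7; -2 0 2)² = 3/91, sgn -1
I_A²/I_B² = (1/1365)/(3/91) = 1/45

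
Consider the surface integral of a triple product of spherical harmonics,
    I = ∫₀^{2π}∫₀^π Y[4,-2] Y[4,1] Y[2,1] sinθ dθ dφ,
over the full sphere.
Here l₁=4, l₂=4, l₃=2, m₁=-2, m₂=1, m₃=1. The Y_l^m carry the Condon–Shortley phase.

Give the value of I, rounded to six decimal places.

m-sum 0 ✓  L=10 even ✓  0≤2≤8 ✓
Π(2lᵢ+1) = 9×9×5 = 405
triangle coeff Δ(4,4,2) = 1/13860
Σ_t [2,4]: t=2:+1/192 t=3:−1/36 t=4:+1/192 = -5/288
(3j)²=20/693 [(4 4 2; 0 0 0)], sign=-1
Σ_t [4,5]: t=4:+1/96 t=5:−1/240 = 1/160
(3j)²=27/1540 [(4 4 2; -2 1 1)], sign=-1
⇒ 4πI² = 1215/5929
I = (+1)√(1215/5929/(4π)) = 0.12770047

0.127700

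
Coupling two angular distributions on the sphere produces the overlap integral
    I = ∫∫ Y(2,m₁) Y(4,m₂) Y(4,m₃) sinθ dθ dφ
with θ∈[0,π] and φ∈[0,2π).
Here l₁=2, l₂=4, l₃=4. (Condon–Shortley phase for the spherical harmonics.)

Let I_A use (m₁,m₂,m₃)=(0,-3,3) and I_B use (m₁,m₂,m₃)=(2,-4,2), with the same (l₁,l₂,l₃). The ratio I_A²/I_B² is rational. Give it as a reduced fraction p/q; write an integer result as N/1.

7/24

Same 2,4,4: normalisation and zero-m 3j drop out of the ratio.
A: Δ: 2! 2! 6! / 11! → 1/13860; sum: t=0:+1/480 t=1:−1/720 = 1/1440; 3j²(2 4 4; 0 -3 3) = Δ·Π!·Σ² = 7/1980  (sign -1)
B: Δ: 2! 2! 6! / 11! → 1/13860; sum: t=0:+1/2880 = 1/2880; 3j²(2 4 4; 2 -4 2) = Δ·Π!·Σ² = 2/165  (sign +1)
I_A²/I_B² = (7/1980)/(2/165) = 7/24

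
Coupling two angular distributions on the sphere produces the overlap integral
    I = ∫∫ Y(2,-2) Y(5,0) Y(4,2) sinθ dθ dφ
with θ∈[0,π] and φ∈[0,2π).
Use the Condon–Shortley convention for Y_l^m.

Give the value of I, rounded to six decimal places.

0.000000

L=11 odd ⇒ parity kills the (l;000) factor ⇒ I = 0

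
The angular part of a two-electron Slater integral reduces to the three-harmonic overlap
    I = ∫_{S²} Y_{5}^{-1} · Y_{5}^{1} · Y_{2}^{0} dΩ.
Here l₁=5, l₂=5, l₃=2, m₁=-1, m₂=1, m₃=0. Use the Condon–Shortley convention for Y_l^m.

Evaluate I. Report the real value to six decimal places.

Rules hold: Σm=0, L=12 even, 0≤2≤10.
N = 11·11·5 = 605
Δ = 8!·2!·2!/13! = 1/38610
Racah Σ t=3..5: t=3:−1/2880 t=4:+1/576 t=5:−1/2880 = 1/960
⇒ 3j(5 5 2; 0 0 0)² = 10/429, sgn +1
Racah Σ t=4..6: t=4:+1/2304 t=5:−1/720 t=6:+1/5760 = -1/1280
⇒ 3j(5 5 2; -1 1 0)² = 27/1430, sgn -1
4πI² = N·(3j₀)²·(3jₘ)² = 45/169
I = -1·√(0.266272/4π) = -0.14556534

-0.145565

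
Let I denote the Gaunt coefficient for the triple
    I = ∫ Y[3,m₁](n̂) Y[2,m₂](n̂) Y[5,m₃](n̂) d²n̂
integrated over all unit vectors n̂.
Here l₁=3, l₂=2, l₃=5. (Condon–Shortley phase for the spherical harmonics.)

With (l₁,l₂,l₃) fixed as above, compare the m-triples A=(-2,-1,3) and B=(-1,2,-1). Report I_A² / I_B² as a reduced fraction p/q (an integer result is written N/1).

112/15

Shared (l₁,l₂,l₃)=(3,2,5): N and (l;000)² cancel in I_A²/I_B².
A: Δ = 0!·6!·4!/11! = 1/2310; Racah Σ t=0..0: t=0:+1/720 = 1/720; ⇒ 3j(3 2 5; -2 -1 3)² = 8/165, sgn +1
B: Δ = 0!·6!·4!/11! = 1/2310; Racah Σ t=0..0: t=0:+1/1152 = 1/1152; ⇒ 3j(3 2 5; -1 2 -1)² = 1/154, sgn +1
I_A²/I_B² = (8/165)/(1/154) = 112/15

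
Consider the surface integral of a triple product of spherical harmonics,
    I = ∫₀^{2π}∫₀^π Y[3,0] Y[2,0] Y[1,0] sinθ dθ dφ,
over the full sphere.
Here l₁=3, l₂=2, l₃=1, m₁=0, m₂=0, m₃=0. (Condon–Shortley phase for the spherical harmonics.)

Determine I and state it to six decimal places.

0.247767

Checks pass: Σm=0; 6 even; l₃=1∈[1,5].
(2·3+1)(2·2+1)(2·1+1) = 105
Δ: 4! 2! 0! / 7! → 1/105
sum: t=2:+1/4 = 1/4
3j²(3 2 1; 0 0 0) = Δ·Π!·Σ² = 3/35  (sign -1)
(m-triple is (0,0,0) — same symbol as above.)
combine: 4πI² = 105·3/35·3/35 = 27/35
take √, sign +1: I = 0.24776670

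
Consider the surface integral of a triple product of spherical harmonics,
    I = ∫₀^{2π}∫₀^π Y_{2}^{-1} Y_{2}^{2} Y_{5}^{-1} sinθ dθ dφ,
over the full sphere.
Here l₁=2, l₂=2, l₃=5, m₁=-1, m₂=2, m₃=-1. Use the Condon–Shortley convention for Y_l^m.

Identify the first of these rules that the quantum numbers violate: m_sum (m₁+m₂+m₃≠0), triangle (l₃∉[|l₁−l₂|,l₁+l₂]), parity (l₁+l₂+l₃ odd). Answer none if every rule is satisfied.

Σmᵢ = 0  ✓
l₃∈[|l₁−l₂|,l₁+l₂]=[0,4], have l₃=5  ✗
Σlᵢ = 9 ⇒ odd

triangle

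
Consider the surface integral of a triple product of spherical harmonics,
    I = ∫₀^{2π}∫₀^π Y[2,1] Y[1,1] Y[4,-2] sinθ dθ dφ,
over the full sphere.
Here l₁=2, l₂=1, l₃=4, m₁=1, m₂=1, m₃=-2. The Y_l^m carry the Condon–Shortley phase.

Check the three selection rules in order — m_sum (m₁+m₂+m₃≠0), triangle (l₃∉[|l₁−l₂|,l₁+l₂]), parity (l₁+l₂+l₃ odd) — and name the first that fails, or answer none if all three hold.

m₁+m₂+m₃ = 1 + 1 − 2 = 0  ✓
triangle: |2−1|=1 ≤ l₃=4 ≤ 2+1=3  ✗
parity: l₁+l₂+l₃ = 7 is odd

triangle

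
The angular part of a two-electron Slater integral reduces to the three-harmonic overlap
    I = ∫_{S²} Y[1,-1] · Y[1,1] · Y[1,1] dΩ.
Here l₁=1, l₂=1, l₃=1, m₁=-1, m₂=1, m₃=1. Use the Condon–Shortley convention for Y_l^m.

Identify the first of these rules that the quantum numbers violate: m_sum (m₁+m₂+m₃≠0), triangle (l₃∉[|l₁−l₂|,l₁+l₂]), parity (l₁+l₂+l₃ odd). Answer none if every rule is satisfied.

m₁+m₂+m₃ = -1 + 1 + 1 = 1  ✗
triangle: |1−1|=0 ≤ l₃=1 ≤ 1+1=2
parity: l₁+l₂+l₃ = 3 is odd

m_sum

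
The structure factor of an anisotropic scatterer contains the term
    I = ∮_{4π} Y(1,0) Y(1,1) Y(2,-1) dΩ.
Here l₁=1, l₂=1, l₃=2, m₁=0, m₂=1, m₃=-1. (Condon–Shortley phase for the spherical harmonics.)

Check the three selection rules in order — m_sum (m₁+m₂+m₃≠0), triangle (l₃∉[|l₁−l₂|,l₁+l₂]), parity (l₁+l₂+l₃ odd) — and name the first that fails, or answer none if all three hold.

Σmᵢ = 0  ✓
l₃∈[|l₁−l₂|,l₁+l₂]=[0,2], have l₃=2  ✓
Σlᵢ = 4 ⇒ even  ✓

none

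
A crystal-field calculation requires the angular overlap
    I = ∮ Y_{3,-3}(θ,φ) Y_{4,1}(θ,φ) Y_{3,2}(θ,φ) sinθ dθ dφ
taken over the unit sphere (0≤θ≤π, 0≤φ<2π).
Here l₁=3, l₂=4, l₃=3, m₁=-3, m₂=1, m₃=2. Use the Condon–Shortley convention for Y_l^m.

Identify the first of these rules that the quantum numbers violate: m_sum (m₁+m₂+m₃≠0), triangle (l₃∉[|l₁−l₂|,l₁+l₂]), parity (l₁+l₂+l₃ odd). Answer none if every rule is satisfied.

m₁+m₂+m₃ = -3 + 1 + 2 = 0  ✓
triangle: |3−4|=1 ≤ l₃=3 ≤ 3+4=7  ✓
parity: l₁+l₂+l₃ = 10 is even  ✓

none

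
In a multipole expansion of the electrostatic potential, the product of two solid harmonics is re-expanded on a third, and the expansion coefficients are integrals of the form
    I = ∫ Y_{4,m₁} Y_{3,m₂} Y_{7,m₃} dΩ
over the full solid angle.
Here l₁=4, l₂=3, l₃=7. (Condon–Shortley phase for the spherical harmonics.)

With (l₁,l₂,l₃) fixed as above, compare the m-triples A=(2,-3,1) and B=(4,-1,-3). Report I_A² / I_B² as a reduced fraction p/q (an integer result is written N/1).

28/45

Same 4,3,7: normalisation and zero-m 3j drop out of the ratio.
A: Δ: 0! 8! 6! / 15! → 1/45045; sum: t=0:+1/1036800 = 1/1036800; 3j²(4 3 7; 2 -3 1) = Δ·Π!·Σ² = 4/6435  (sign +1)
B: Δ: 0! 8! 6! / 15! → 1/45045; sum: t=0:+1/1935360 = 1/1935360; 3j²(4 3 7; 4 -1 -3) = Δ·Π!·Σ² = 1/1001  (sign +1)
I_A²/I_B² = (4/6435)/(1/1001) = 28/45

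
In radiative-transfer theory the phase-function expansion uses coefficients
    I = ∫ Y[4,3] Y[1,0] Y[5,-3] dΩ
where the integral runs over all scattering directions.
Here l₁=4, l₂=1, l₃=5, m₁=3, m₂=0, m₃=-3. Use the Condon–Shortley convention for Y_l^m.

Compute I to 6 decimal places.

-0.196426

Checks pass: Σm=0; 10 even; l₃=5∈[3,5].
(2·4+1)(2·1+1)(2·5+1) = 297
Δ: 0! 8! 2! / 11! → 1/495
sum: t=0:+1/576 = 1/576
3j²(4 1 5; 0 0 0) = Δ·Π!·Σ² = 5/99  (sign -1)
sum: t=0:+1/5040 = 1/5040
3j²(4 1 5; 3 0 -3) = Δ·Π!·Σ² = 16/495  (sign +1)
combine: 4πI² = 297·5/99·16/495 = 16/33
take √, sign -1: I = -0.19642560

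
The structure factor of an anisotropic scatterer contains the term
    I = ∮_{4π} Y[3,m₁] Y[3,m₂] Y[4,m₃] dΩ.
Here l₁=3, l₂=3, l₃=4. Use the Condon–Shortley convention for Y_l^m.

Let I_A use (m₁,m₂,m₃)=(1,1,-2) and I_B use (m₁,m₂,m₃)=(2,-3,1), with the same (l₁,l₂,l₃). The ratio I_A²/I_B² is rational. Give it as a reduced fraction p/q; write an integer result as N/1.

Shared (l₁,l₂,l₃)=(3,3,4): N and (l;000)² cancel in I_A²/I_B².
A: Δ = 2!·4!·4!/11! = 1/34650; Racah Σ t=0..2: t=0:+1/192 t=1:−1/36 t=2:+1/192 = -5/288; ⇒ 3j(3 3 4; 1 1 -2)² = 20/693, sgn -1
B: Δ = 2!·4!·4!/11! = 1/34650; Racah Σ t=0..0: t=0:+1/288 = 1/288; ⇒ 3j(3 3 4; 2 -3 1)² = 5/231, sgn -1
I_A²/I_B² = (20/693)/(5/231) = 4/3

4/3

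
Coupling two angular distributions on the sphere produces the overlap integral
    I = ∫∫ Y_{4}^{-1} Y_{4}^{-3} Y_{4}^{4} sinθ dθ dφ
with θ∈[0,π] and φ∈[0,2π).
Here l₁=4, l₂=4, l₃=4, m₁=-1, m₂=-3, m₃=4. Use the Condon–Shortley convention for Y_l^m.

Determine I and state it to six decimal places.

Rules hold: Σm=0, L=12 even, 0≤4≤8.
N = 9·9·9 = 729
Δ = 4!·4!·4!/13! = 1/450450
Racah Σ t=0..4: t=0:+1/13824 t=1:−1/216 t=2:+1/64 t=3:−1/216 t=4:+1/13824 = 5/768
⇒ 3j(4 4 4; 0 0 0)² = 18/1001, sgn +1
Racah Σ t=1..1: t=1:−1/3456 = -1/3456
⇒ 3j(4 4 4; -1 -3 4)² = 35/1287, sgn -1
4πI² = N·(3j₀)²·(3jₘ)² = 7290/20449
I = -1·√(0.356497/4π) = -0.16843130

-0.168431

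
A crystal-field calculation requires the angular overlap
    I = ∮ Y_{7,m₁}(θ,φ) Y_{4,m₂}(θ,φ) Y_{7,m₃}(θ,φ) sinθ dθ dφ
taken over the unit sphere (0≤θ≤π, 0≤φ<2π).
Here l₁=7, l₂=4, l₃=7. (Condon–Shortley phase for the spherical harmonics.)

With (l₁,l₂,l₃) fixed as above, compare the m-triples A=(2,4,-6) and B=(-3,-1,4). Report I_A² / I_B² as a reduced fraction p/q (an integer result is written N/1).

50/91

Shared (l₁,l₂,l₃)=(7,4,7): N and (l;000)² cancel in I_A²/I_B².
A: Δ = 4!·10!·4!/19! = 1/58198140; Racah Σ t=4..4: t=4:+1/209018880 = 1/209018880; ⇒ 3j(7 4 7; 2 4 -6)² = 25/5814, sgn -1
B: Δ = 4!·10!·4!/19! = 1/58198140; Racah Σ t=0..3: t=0:+1/522547200 t=1:−1/8709120 t=2:+1/1935360 t=3:−1/4354560 = 13/74649600; ⇒ 3j(7 4 7; -3 -1 4)² = 91/11628, sgn -1
I_A²/I_B² = (25/5814)/(91/11628) = 50/91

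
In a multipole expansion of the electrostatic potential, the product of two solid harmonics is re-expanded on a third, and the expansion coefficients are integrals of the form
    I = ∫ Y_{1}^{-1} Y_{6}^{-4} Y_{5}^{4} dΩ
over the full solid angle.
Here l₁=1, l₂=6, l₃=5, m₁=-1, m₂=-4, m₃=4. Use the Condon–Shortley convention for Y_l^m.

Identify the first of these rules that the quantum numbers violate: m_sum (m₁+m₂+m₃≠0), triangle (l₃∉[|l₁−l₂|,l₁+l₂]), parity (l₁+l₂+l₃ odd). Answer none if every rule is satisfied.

m_sum

azimuthal sum: -1 − 4 + 4 = -1  ✗
5 ≤ 5 ≤ 7 (triangle on l)
L = 1 + 6 + 5 = 12 (even)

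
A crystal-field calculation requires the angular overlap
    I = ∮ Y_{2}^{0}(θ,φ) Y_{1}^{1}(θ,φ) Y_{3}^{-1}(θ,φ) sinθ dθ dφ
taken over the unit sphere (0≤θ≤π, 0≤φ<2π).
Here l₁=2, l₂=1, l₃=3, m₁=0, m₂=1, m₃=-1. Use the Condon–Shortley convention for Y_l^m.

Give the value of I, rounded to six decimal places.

-0.202301

Checks pass: Σm=0; 6 even; l₃=3∈[1,3].
(2·2+1)(2·1+1)(2·3+1) = 105
Δ: 0! 4! 2! / 7! → 1/105
sum: t=0:+1/4 = 1/4
3j²(2 1 3; 0 0 0) = Δ·Π!·Σ² = 3/35  (sign -1)
sum: t=0:+1/8 = 1/8
3j²(2 1 3; 0 1 -1) = Δ·Π!·Σ² = 2/35  (sign +1)
combine: 4πI² = 105·3/35·2/35 = 18/35
take √, sign -1: I = -0.20230066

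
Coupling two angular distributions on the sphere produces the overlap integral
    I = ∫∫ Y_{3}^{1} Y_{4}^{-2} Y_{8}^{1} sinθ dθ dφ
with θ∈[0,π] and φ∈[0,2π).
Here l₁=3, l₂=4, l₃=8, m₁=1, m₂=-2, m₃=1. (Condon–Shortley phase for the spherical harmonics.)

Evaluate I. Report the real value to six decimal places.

0.000000

triangle: need 1≤l₃≤7, have 8; I=0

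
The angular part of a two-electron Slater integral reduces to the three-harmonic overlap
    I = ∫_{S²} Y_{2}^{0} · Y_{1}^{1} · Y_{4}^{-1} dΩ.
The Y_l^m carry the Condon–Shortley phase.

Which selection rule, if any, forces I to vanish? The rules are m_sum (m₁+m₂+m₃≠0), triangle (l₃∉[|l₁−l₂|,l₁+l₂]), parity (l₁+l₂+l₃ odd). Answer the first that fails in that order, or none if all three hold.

triangle

Σmᵢ = 0  ✓
l₃∈[|l₁−l₂|,l₁+l₂]=[1,3], have l₃=4  ✗
Σlᵢ = 7 ⇒ odd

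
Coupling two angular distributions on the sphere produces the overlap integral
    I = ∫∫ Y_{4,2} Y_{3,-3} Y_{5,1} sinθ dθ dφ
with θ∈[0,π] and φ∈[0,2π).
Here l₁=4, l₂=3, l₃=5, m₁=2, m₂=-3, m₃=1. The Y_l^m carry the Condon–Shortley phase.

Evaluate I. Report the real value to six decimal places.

0.143662

m-sum 0 ✓  L=12 even ✓  1≤5≤7 ✓
Π(2lᵢ+1) = 9×7×11 = 693
triangle coeff Δ(4,3,5) = 1/180180
Σ_t [0,2]: t=0:+1/576 t=1:−1/144 t=2:+1/576 = -1/288
(3j)²=20/1001 [(4 3 5; 0 0 0)], sign=+1
Σ_t [0,0]: t=0:+1/2304 = 1/2304
(3j)²=75/4004 [(4 3 5; 2 -3 1)], sign=+1
⇒ 4πI² = 3375/13013
I = (+1)√(3375/13013/(4π)) = 0.14366244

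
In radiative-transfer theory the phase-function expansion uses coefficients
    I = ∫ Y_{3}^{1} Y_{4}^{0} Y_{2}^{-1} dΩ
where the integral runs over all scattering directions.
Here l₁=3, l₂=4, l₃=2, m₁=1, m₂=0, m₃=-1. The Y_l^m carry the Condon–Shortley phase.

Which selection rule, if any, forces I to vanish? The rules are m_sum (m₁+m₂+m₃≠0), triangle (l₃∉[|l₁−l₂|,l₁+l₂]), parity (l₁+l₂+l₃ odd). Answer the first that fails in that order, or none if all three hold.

parity

m₁+m₂+m₃ = 1 + 0 − 1 = 0  ✓
triangle: |3−4|=1 ≤ l₃=2 ≤ 3+4=7  ✓
parity: l₁+l₂+l₃ = 9 is odd  ✗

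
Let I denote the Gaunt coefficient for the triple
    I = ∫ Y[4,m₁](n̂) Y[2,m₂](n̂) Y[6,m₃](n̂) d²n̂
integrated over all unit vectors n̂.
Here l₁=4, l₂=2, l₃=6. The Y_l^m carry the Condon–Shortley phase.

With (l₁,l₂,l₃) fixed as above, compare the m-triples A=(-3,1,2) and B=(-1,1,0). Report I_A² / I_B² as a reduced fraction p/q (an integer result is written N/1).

4/15

Shared (l₁,l₂,l₃)=(4,2,6): N and (l;000)² cancel in I_A²/I_B².
A: Δ = 0!·8!·4!/13! = 1/6435; Racah Σ t=0..0: t=0:+1/30240 = 1/30240; ⇒ 3j(4 2 6; -3 1 2)² = 32/6435, sgn +1
B: Δ = 0!·8!·4!/13! = 1/6435; Racah Σ t=0..0: t=0:+1/4320 = 1/4320; ⇒ 3j(4 2 6; -1 1 0)² = 8/429, sgn +1
I_A²/I_B² = (32/6435)/(8/429) = 4/15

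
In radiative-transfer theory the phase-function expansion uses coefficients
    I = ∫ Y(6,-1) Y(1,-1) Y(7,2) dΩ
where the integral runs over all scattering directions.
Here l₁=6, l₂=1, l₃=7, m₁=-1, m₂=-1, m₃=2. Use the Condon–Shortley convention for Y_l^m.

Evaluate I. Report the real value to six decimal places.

0.209937

Checks pass: Σm=0; 14 even; l₃=7∈[5,7].
(2·6+1)(2·1+1)(2·7+1) = 585
Δ: 0! 12! 2! / 15! → 1/1365
sum: t=0:+1/518400 = 1/518400
3j²(6 1 7; 0 0 0) = Δ·Π!·Σ² = 7/195  (sign -1)
sum: t=0:+1/1209600 = 1/1209600
3j²(6 1 7; -1 -1 2) = Δ·Π!·Σ² = 12/455  (sign -1)
combine: 4πI² = 585·7/195·12/455 = 36/65
take √, sign +1: I = 0.20993732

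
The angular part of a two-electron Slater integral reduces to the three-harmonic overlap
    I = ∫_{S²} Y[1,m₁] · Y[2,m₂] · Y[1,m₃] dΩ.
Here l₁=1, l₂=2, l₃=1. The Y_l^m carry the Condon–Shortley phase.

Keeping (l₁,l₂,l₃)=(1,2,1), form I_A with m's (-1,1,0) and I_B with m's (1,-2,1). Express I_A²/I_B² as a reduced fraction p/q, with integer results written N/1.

1/2

l's match ⇒ only the (l;m) 3-j factors differ between A and B.
A: triangle coeff Δ(1,2,1) = 1/30; Σ_t [2,2]: t=2:+1/2 = 1/2; (3j)²=1/10 [(1 2 1; -1 1 0)], sign=-1
B: triangle coeff Δ(1,2,1) = 1/30; Σ_t [0,0]: t=0:+1/4 = 1/4; (3j)²=1/5 [(1 2 1; 1 -2 1)], sign=+1
I_A²/I_B² = (1/10)/(1/5) = 1/2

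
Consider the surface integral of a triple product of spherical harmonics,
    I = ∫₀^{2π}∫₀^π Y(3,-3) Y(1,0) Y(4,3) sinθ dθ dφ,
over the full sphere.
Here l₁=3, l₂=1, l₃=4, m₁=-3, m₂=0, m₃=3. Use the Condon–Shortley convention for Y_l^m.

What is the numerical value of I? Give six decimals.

Rules hold: Σm=0, L=8 even, 2≤4≤4.
N = 7·3·9 = 189
Δ = 0!·6!·2!/9! = 1/252
Racah Σ t=0..0: t=0:+1/36 = 1/36
⇒ 3j(3 1 4; 0 0 0)² = 4/63, sgn +1
Racah Σ t=0..0: t=0:+1/720 = 1/720
⇒ 3j(3 1 4; -3 0 3)² = 1/36, sgn -1
4πI² = N·(3j₀)²·(3jₘ)² = 1/3
I = -1·√(0.333333/4π) = -0.16286750

-0.162868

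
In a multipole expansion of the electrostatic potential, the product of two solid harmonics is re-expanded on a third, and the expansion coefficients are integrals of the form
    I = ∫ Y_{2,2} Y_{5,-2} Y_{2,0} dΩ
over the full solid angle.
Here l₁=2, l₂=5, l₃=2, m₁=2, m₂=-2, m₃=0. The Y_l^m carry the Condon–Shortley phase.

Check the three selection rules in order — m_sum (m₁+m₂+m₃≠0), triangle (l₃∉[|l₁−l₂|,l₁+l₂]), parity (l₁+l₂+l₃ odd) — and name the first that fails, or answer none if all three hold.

Σmᵢ = 0  ✓
l₃∈[|l₁−l₂|,l₁+l₂]=[3,7], have l₃=2  ✗
Σlᵢ = 9 ⇒ odd

triangle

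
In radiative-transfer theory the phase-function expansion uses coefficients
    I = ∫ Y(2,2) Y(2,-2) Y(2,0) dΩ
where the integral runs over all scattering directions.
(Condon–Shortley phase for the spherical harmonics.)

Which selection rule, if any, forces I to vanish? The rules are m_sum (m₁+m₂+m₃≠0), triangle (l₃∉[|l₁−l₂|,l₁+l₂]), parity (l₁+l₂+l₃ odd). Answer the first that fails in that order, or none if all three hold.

none

Σmᵢ = 0  ✓
l₃∈[|l₁−l₂|,l₁+l₂]=[0,4], have l₃=2  ✓
Σlᵢ = 6 ⇒ even  ✓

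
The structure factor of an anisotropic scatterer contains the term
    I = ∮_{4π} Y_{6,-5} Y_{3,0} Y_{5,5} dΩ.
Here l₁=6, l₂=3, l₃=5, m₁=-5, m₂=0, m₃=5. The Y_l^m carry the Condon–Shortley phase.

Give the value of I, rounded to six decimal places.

0.207001

Rules hold: Σm=0, L=14 even, 3≤5≤9.
N = 13·7·11 = 1001
Δ = 4!·8!·2!/15! = 1/675675
Racah Σ t=1..3: t=1:−1/8640 t=2:+1/2304 t=3:−1/8640 = 7/34560
⇒ 3j(6 3 5; 0 0 0)² = 7/429, sgn -1
Racah Σ t=3..3: t=3:−1/483840 = -1/483840
⇒ 3j(6 3 5; -5 0 5)² = 3/91, sgn -1
4πI² = N·(3j₀)²·(3jₘ)² = 7/13
I = +1·√(0.538462/4π) = 0.20700098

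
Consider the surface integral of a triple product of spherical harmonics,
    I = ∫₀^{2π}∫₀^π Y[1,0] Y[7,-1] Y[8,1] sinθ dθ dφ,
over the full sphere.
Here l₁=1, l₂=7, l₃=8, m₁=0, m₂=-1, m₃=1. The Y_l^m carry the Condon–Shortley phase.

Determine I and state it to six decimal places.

Rules hold: Σm=0, L=16 even, 6≤8≤8.
N = 3·15·17 = 765
Δ = 0!·2!·14!/17! = 1/2040
Racah Σ t=0..0: t=0:+1/25401600 = 1/25401600
⇒ 3j(1 7 8; 0 0 0)² = 8/255, sgn +1
Racah Σ t=0..0: t=0:+1/29030400 = 1/29030400
⇒ 3j(1 7 8; 0 -1 1)² = 21/680, sgn -1
4πI² = N·(3j₀)²·(3jₘ)² = 63/85
I = -1·√(0.741176/4π) = -0.24285994

-0.242860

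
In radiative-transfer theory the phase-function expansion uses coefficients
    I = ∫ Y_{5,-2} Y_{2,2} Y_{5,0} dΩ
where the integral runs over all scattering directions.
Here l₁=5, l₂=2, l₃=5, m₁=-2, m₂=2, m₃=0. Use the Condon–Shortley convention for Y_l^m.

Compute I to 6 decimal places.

m-sum 0 ✓  L=12 even ✓  3≤5≤7 ✓
Π(2lᵢ+1) = 11×5×11 = 605
triangle coeff Δ(5,2,5) = 1/38610
Σ_t [0,2]: t=0:+1/2880 t=1:−1/576 t=2:+1/2880 = -1/960
(3j)²=10/429 [(5 2 5; 0 0 0)], sign=+1
Σ_t [2,2]: t=2:+1/2880 = 1/2880
(3j)²=14/429 [(5 2 5; -2 2 0)], sign=-1
⇒ 4πI² = 700/1521
I = (-1)√(700/1521/(4π)) = -0.19137248

-0.191372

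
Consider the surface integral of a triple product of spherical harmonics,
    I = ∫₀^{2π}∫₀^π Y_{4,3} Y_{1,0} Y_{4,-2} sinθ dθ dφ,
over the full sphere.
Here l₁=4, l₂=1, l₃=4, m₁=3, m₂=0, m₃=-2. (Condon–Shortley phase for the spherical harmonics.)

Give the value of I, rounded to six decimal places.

3 + 0 − 2 = 1 ≠ 0: azimuthal integral kills it; I = 0

0.000000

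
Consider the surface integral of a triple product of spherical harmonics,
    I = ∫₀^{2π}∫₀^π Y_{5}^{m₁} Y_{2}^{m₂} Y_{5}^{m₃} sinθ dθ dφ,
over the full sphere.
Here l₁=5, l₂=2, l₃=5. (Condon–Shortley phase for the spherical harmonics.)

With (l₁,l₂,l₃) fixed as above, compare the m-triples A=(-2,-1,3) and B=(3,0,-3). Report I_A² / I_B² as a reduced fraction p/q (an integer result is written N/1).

100/1

l's match ⇒ only the (l;m) 3-j factors differ between A and B.
A: triangle coeff Δ(5,2,5) = 1/38610; Σ_t [0,1]: t=0:+1/10080 t=1:−1/2880 = -1/4032; (3j)²=10/429 [(5 2 5; -2 -1 3)], sign=-1
B: triangle coeff Δ(5,2,5) = 1/38610; Σ_t [0,2]: t=0:+1/5760 t=1:−1/5040 t=2:+1/161280 = -1/53760; (3j)²=1/4290 [(5 2 5; 3 0 -3)], sign=-1
I_A²/I_B² = (10/429)/(1/4290) = 100/1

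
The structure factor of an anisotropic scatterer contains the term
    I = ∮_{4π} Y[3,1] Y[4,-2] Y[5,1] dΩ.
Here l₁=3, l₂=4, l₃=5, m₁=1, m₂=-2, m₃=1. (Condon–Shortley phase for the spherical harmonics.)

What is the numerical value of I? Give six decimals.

0.106335

Rules hold: Σm=0, L=12 even, 1≤5≤7.
N = 7·9·11 = 693
Δ = 2!·4!·6!/13! = 1/180180
Racah Σ t=0..2: t=0:+1/576 t=1:−1/144 t=2:+1/576 = -1/288
⇒ 3j(3 4 5; 0 0 0)² = 20/1001, sgn +1
Racah Σ t=0..2: t=0:+1/384 t=1:−1/720 t=2:+1/34560 = 43/34560
⇒ 3j(3 4 5; 1 -2 1)² = 1849/180180, sgn +1
4πI² = N·(3j₀)²·(3jₘ)² = 1849/13013
I = +1·√(0.142089/4π) = 0.10633465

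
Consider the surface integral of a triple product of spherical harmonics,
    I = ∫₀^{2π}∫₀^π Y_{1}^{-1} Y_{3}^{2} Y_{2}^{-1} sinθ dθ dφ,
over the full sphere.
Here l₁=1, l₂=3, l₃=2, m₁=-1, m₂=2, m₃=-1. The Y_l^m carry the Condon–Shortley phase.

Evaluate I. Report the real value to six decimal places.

Checks pass: Σm=0; 6 even; l₃=2∈[2,4].
(2·1+1)(2·3+1)(2·2+1) = 105
Δ: 2! 0! 4! / 7! → 1/105
sum: t=1:−1/4 = -1/4
3j²(1 3 2; 0 0 0) = Δ·Π!·Σ² = 3/35  (sign -1)
sum: t=2:+1/12 = 1/12
3j²(1 3 2; -1 2 -1) = Δ·Π!·Σ² = 2/21  (sign -1)
combine: 4πI² = 105·3/35·2/21 = 6/7
take √, sign +1: I = 0.26116903

0.261169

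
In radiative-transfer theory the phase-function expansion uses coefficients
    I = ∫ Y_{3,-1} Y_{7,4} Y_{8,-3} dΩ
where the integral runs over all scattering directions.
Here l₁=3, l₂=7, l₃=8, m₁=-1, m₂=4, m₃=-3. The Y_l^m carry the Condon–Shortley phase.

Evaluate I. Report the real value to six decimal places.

0.147305

Rules hold: Σm=0, L=18 even, 4≤8≤10.
N = 7·15·17 = 1785
Δ = 2!·4!·12!/19! = 1/5290740
Racah Σ t=0..2: t=0:+1/7257600 t=1:−1/2073600 t=2:+1/7257600 = -1/4838400
⇒ 3j(3 7 8; 0 0 0)² = 252/20995, sgn -1
Racah Σ t=0..2: t=0:+1/1916006400 t=1:−1/43545600 t=2:+1/17418240 = 67/1916006400
⇒ 3j(3 7 8; -1 4 -3)² = 4489/352716, sgn -1
4πI² = N·(3j₀)²·(3jₘ)² = 282807/1037153
I = +1·√(0.272676/4π) = 0.14730542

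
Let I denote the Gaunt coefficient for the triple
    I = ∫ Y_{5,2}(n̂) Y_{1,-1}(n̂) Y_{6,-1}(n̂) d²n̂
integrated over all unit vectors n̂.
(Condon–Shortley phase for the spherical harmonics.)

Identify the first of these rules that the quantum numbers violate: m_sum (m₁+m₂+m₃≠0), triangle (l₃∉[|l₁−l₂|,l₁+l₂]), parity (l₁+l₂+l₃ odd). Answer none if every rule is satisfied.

none

Σmᵢ = 0  ✓
l₃∈[|l₁−l₂|,l₁+l₂]=[4,6], have l₃=6  ✓
Σlᵢ = 12 ⇒ even  ✓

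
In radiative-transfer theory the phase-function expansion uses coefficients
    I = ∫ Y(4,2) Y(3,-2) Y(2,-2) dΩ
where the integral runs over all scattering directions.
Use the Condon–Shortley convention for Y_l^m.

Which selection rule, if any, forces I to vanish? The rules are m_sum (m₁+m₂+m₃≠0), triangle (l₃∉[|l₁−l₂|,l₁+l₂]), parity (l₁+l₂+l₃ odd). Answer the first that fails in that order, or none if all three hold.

m_sum

Σmᵢ = -2  ✗
l₃∈[|l₁−l₂|,l₁+l₂]=[1,7], have l₃=2
Σlᵢ = 9 ⇒ odd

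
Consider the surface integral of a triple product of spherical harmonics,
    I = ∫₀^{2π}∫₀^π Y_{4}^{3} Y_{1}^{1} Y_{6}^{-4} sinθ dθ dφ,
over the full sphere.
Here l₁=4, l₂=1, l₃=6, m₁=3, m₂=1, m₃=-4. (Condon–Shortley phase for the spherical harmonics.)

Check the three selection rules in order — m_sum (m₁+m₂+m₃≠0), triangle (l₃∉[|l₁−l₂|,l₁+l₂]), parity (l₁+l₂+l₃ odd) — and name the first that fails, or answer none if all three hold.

Σmᵢ = 0  ✓
l₃∈[|l₁−l₂|,l₁+l₂]=[3,5], have l₃=6  ✗
Σlᵢ = 11 ⇒ odd

triangle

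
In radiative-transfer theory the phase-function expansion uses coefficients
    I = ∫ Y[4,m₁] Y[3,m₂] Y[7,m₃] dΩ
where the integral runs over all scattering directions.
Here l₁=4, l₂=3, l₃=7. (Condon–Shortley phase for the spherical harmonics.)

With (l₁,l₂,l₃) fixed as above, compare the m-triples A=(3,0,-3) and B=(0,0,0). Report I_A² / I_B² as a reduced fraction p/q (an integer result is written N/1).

l's match ⇒ only the (l;m) 3-j factors differ between A and B.
A: triangle coeff Δ(4,3,7) = 1/45045; Σ_t [0,0]: t=0:+1/181440 = 1/181440; (3j)²=32/3003 [(4 3 7; 3 0 -3)], sign=+1
B: triangle coeff Δ(4,3,7) = 1/45045; Σ_t [0,0]: t=0:+1/20736 = 1/20736; (3j)²=35/1287 [(4 3 7; 0 0 0)], sign=-1
I_A²/I_B² = (32/3003)/(35/1287) = 96/245

96/245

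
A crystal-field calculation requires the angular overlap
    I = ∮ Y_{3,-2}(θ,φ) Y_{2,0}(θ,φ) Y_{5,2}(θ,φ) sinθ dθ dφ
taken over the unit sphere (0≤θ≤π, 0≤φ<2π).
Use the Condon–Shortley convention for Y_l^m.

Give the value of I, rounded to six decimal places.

0.190188

m-sum 0 ✓  L=10 even ✓  1≤5≤5 ✓
Π(2lᵢ+1) = 7×5×11 = 385
triangle coeff Δ(3,2,5) = 1/2310
Σ_t [0,0]: t=0:+1/144 = 1/144
(3j)²=10/231 [(3 2 5; 0 0 0)], sign=-1
Σ_t [0,0]: t=0:+1/480 = 1/480
(3j)²=3/110 [(3 2 5; -2 0 2)], sign=-1
⇒ 4πI² = 5/11
I = (+1)√(5/11/(4π)) = 0.19018827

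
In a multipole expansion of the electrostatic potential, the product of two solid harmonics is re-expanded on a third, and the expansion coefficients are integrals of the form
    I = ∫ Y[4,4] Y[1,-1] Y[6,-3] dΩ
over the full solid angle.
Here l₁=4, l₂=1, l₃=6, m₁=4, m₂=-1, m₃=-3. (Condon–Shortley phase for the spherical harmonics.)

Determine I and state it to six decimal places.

0.000000

|4−1|≤6≤4+1 violated ⇒ I = 0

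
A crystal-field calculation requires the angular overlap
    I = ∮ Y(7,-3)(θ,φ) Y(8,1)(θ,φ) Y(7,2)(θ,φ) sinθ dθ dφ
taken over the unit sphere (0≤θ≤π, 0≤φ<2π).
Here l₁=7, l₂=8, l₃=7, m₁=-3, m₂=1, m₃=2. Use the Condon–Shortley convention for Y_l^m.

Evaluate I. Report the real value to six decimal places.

m-sum 0 ✓  L=22 even ✓  1≤7≤15 ✓
Π(2lᵢ+1) = 15×17×15 = 3825
triangle coeff Δ(7,8,7) = 1/22086194130
Σ_t [1,7]: t=1:−1/18289152000 t=2:+1/248832000 t=3:−1/24883200 t=4:+1/11943936 t=5:−1/24883200 t=6:+1/248832000 t=7:−1/18289152000 = 11/975421440
(3j)²=1750/289731 [(7 8 7; 0 0 0)], sign=-1
Σ_t [4,8]: t=4:+1/298598400 t=5:−1/49766400 t=6:+1/49766400 t=7:−1/261273600 t=8:+1/9754214400 = -11/29262643200
(3j)²=30/676039 [(7 8 7; -3 1 2)], sign=+1
⇒ 4πI² = 562500/548653937
I = (-1)√(562500/548653937/(4π)) = -0.00903248

-0.009032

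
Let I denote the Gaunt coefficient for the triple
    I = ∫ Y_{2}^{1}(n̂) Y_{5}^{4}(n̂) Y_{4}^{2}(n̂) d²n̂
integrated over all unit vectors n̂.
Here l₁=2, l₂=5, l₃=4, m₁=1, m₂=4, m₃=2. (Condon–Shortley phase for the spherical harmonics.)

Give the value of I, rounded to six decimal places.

0.000000

m-sum = 1 + 4 + 2 = 7 ≠ 0 ⇒ I = 0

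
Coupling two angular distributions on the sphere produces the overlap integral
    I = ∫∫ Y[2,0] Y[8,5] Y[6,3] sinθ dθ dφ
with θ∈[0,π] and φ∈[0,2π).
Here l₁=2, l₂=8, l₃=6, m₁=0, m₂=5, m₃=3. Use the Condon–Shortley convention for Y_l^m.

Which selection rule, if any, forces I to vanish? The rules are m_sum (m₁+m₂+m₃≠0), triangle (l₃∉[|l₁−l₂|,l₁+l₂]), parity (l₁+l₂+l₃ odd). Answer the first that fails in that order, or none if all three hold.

m₁+m₂+m₃ = 0 + 5 + 3 = 8  ✗
triangle: |2−8|=6 ≤ l₃=6 ≤ 2+8=10
parity: l₁+l₂+l₃ = 16 is even

m_sum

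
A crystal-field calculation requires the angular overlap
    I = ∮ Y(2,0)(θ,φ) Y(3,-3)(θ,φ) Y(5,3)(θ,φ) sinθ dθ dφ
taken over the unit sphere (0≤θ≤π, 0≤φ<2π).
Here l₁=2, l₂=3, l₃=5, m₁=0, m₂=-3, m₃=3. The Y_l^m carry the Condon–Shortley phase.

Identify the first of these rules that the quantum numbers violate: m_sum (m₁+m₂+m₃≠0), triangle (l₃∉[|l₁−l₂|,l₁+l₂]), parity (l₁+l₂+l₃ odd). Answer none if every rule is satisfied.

azimuthal sum: 0 − 3 + 3 = 0  ✓
1 ≤ 5 ≤ 5 (triangle on l)  ✓
L = 2 + 3 + 5 = 10 (even)  ✓

none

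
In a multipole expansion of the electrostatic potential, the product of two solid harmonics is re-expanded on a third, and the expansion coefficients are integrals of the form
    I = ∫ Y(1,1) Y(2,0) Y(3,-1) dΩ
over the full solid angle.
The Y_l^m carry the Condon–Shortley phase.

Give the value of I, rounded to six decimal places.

-0.202301

Checks pass: Σm=0; 6 even; l₃=3∈[1,3].
(2·1+1)(2·2+1)(2·3+1) = 105
Δ: 0! 2! 4! / 7! → 1/105
sum: t=0:+1/4 = 1/4
3j²(1 2 3; 0 0 0) = Δ·Π!·Σ² = 3/35  (sign -1)
sum: t=0:+1/8 = 1/8
3j²(1 2 3; 1 0 -1) = Δ·Π!·Σ² = 2/35  (sign +1)
combine: 4πI² = 105·3/35·2/35 = 18/35
take √, sign -1: I = -0.20230066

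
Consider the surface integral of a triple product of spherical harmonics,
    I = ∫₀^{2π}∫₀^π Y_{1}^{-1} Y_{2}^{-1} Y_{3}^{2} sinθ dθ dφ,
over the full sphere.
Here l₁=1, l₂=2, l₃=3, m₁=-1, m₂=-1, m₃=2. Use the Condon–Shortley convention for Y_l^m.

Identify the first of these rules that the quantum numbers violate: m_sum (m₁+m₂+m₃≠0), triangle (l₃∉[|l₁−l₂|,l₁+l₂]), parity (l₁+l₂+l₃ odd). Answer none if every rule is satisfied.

none

Σmᵢ = 0  ✓
l₃∈[|l₁−l₂|,l₁+l₂]=[1,3], have l₃=3  ✓
Σlᵢ = 6 ⇒ even  ✓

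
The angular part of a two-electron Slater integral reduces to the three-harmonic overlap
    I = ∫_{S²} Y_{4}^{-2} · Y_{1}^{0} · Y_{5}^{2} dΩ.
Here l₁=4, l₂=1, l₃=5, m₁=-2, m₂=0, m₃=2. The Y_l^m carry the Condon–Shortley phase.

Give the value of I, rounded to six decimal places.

0.225034

Checks pass: Σm=0; 10 even; l₃=5∈[3,5].
(2·4+1)(2·1+1)(2·5+1) = 297
Δ: 0! 8! 2! / 11! → 1/495
sum: t=0:+1/576 = 1/576
3j²(4 1 5; 0 0 0) = Δ·Π!·Σ² = 5/99  (sign -1)
sum: t=0:+1/1440 = 1/1440
3j²(4 1 5; -2 0 2) = Δ·Π!·Σ² = 7/165  (sign -1)
combine: 4πI² = 297·5/99·7/165 = 7/11
take √, sign +1: I = 0.22503380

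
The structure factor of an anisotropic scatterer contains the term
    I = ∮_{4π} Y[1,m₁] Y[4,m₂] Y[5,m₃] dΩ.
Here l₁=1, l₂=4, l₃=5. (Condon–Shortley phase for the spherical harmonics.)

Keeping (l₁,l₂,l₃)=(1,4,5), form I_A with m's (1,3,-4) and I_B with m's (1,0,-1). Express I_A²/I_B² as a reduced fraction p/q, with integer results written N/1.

12/5

l's match ⇒ only the (l;m) 3-j factors differ between A and B.
A: triangle coeff Δ(1,4,5) = 1/495; Σ_t [0,0]: t=0:+1/10080 = 1/10080; (3j)²=4/55 [(1 4 5; 1 3 -4)], sign=-1
B: triangle coeff Δ(1,4,5) = 1/495; Σ_t [0,0]: t=0:+1/1152 = 1/1152; (3j)²=1/33 [(1 4 5; 1 0 -1)], sign=+1
I_A²/I_B² = (4/55)/(1/33) = 12/5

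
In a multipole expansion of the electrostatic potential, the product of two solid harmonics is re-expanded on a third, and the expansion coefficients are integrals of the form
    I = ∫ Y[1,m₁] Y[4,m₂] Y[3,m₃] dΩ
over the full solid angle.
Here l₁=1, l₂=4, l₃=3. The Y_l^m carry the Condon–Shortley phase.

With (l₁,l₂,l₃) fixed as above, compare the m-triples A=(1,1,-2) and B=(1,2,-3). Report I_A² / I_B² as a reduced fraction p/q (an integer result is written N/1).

Same 1,4,3: normalisation and zero-m 3j drop out of the ratio.
A: Δ: 2! 0! 6! / 9! → 1/252; sum: t=0:+1/240 = 1/240; 3j²(1 4 3; 1 1 -2) = Δ·Π!·Σ² = 1/84  (sign -1)
B: Δ: 2! 0! 6! / 9! → 1/252; sum: t=0:+1/1440 = 1/1440; 3j²(1 4 3; 1 2 -3) = Δ·Π!·Σ² = 1/252  (sign +1)
I_A²/I_B² = (1/84)/(1/252) = 3/1

3/1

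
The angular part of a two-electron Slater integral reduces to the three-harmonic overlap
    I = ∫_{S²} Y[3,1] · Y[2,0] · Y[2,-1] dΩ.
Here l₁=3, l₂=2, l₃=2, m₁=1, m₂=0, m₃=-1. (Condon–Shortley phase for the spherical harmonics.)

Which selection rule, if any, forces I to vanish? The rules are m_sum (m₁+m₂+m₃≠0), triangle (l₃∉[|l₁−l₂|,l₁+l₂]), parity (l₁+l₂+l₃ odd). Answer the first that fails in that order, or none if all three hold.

azimuthal sum: 1 + 0 − 1 = 0  ✓
1 ≤ 2 ≤ 5 (triangle on l)  ✓
L = 3 + 2 + 2 = 7 (odd)  ✗

parity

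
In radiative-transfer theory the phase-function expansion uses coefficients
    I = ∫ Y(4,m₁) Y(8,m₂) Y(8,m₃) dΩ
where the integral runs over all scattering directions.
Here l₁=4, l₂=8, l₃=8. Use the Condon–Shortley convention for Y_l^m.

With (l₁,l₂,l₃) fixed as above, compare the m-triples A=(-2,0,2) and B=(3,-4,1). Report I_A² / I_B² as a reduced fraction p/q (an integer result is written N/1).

1134/1375

Shared (l₁,l₂,l₃)=(4,8,8): N and (l;000)² cancel in I_A²/I_B².
A: Δ = 4!·4!·12!/21! = 1/185175900; Racah Σ t=2..4: t=2:+1/49766400 t=3:−1/21772800 t=4:+1/92897280 = -1/66355200; ⇒ 3j(4 8 8; -2 0 2)² = 63/8398, sgn -1
B: Δ = 4!·4!·12!/21! = 1/185175900; Racah Σ t=0..1: t=0:+1/139345920 t=1:−1/313528320 = 1/250822656; ⇒ 3j(4 8 8; 3 -4 1)² = 1375/151164, sgn -1
I_A²/I_B² = (63/8398)/(1375/151164) = 1134/1375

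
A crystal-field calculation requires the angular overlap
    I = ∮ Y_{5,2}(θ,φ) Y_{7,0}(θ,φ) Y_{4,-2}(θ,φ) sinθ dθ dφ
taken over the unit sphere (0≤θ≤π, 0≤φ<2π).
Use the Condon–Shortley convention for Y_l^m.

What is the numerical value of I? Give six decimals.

m-sum 0 ✓  L=16 even ✓  2≤4≤12 ✓
Π(2lᵢ+1) = 11×15×9 = 1485
triangle coeff Δ(5,7,4) = 1/6126120
Σ_t [3,5]: t=3:−1/69120 t=4:+1/20736 t=5:−1/69120 = 1/51840
(3j)²=280/21879 [(5 7 4; 0 0 0)], sign=+1
Σ_t [1,3]: t=1:−1/7257600 t=2:+1/172800 t=3:−1/69120 = -1/113400
(3j)²=512/36465 [(5 7 4; 2 0 -2)], sign=-1
⇒ 4πI² = 143360/537251
I = (-1)√(143360/537251/(4π)) = -0.14572043

-0.145720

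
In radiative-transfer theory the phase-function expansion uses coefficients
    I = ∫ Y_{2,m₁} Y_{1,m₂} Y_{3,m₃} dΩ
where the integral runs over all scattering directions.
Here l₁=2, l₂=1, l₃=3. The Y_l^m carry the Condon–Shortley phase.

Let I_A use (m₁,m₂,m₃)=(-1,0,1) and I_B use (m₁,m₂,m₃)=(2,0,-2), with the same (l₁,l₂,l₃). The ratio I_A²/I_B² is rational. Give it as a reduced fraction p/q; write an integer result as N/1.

Same 2,1,3: normalisation and zero-m 3j drop out of the ratio.
A: Δ: 0! 4! 2! / 7! → 1/105; sum: t=0:+1/6 = 1/6; 3j²(2 1 3; -1 0 1) = Δ·Π!·Σ² = 8/105  (sign +1)
B: Δ: 0! 4! 2! / 7! → 1/105; sum: t=0:+1/24 = 1/24; 3j²(2 1 3; 2 0 -2) = Δ·Π!·Σ² = 1/21  (sign -1)
I_A²/I_B² = (8/105)/(1/21) = 8/5

8/5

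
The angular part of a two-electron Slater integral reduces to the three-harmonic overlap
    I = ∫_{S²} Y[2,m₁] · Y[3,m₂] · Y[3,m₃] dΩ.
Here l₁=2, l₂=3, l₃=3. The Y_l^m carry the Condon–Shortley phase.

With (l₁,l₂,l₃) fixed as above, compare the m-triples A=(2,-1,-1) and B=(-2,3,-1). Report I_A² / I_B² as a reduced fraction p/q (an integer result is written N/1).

Same 2,3,3: normalisation and zero-m 3j drop out of the ratio.
A: Δ: 2! 2! 4! / 9! → 1/3780; sum: t=0:+1/16 = 1/16; 3j²(2 3 3; 2 -1 -1) = Δ·Π!·Σ² = 2/35  (sign +1)
B: Δ: 2! 2! 4! / 9! → 1/3780; sum: t=2:+1/96 = 1/96; 3j²(2 3 3; -2 3 -1) = Δ·Π!·Σ² = 1/42  (sign +1)
I_A²/I_B² = (2/35)/(1/42) = 12/5

12/5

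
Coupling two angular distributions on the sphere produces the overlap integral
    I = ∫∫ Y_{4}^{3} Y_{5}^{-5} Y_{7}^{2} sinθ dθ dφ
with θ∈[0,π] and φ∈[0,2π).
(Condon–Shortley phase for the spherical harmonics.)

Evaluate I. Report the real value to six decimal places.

-0.045821

Checks pass: Σm=0; 16 even; l₃=7∈[1,9].
(2·4+1)(2·5+1)(2·7+1) = 1485
Δ: 2! 6! 8! / 17! → 1/6126120
sum: t=0:+1/69120 t=1:−1/20736 t=2:+1/69120 = -1/51840
3j²(4 5 7; 0 0 0) = Δ·Π!·Σ² = 280/21879  (sign +1)
sum: t=0:+1/9676800 = 1/9676800
3j²(4 5 7; 3 -5 2) = Δ·Π!·Σ² = 27/19448  (sign -1)
combine: 4πI² = 1485·280/21879·27/19448 = 14175/537251
take √, sign -1: I = -0.04582136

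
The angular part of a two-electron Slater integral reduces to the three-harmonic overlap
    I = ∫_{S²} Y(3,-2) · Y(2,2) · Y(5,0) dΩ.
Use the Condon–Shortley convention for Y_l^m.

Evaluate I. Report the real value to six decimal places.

Rules hold: Σm=0, L=10 even, 1≤5≤5.
N = 7·5·11 = 385
Δ = 0!·6!·4!/11! = 1/2310
Racah Σ t=0..0: t=0:+1/144 = 1/144
⇒ 3j(3 2 5; 0 0 0)² = 10/231, sgn -1
Racah Σ t=0..0: t=0:+1/2880 = 1/2880
⇒ 3j(3 2 5; -2 2 0)² = 1/462, sgn -1
4πI² = N·(3j₀)²·(3jₘ)² = 25/693
I = +1·√(0.036075/4π) = 0.05357948

0.053579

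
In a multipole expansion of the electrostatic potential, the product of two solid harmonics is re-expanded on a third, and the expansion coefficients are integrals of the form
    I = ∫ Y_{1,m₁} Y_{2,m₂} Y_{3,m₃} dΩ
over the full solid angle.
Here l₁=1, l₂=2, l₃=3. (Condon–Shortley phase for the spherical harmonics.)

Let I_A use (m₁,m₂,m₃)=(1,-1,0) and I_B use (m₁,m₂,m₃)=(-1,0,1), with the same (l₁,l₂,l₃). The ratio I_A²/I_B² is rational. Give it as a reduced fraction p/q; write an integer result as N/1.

Same 1,2,3: normalisation and zero-m 3j drop out of the ratio.
A: Δ: 0! 2! 4! / 7! → 1/105; sum: t=0:+1/12 = 1/12; 3j²(1 2 3; 1 -1 0) = Δ·Π!·Σ² = 1/35  (sign -1)
B: Δ: 0! 2! 4! / 7! → 1/105; sum: t=0:+1/8 = 1/8; 3j²(1 2 3; -1 0 1) = Δ·Π!·Σ² = 2/35  (sign +1)
I_A²/I_B² = (1/35)/(2/35) = 1/2

1/2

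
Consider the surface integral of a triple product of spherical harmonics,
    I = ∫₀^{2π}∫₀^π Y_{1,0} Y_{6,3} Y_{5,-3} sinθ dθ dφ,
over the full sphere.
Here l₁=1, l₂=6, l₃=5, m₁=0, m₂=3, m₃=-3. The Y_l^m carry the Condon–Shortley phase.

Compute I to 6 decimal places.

-0.212310

Rules hold: Σm=0, L=12 even, 5≤5≤7.
N = 3·13·11 = 429
Δ = 2!·0!·10!/13! = 1/858
Racah Σ t=1..1: t=1:−1/14400 = -1/14400
⇒ 3j(1 6 5; 0 0 0)² = 6/143, sgn +1
Racah Σ t=1..1: t=1:−1/80640 = -1/80640
⇒ 3j(1 6 5; 0 3 -3)² = 9/286, sgn -1
4πI² = N·(3j₀)²·(3jₘ)² = 81/143
I = -1·√(0.566434/4π) = -0.21230956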